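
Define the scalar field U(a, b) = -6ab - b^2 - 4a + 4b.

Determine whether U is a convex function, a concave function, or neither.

U is quadratic, so its Hessian is the constant matrix H = [[0, -6], [-6, -2]].
det(H) = -36, tr(H) = -2.
det(H) < 0, so H is indefinite: neither convex nor concave.

neither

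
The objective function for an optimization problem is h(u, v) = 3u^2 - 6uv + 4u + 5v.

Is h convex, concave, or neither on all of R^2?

neither

h is quadratic, so its Hessian is the constant matrix H = [[6, -6], [-6, 0]].
det(H) = -36, tr(H) = 6.
det(H) < 0, so H is indefinite: neither convex nor concave.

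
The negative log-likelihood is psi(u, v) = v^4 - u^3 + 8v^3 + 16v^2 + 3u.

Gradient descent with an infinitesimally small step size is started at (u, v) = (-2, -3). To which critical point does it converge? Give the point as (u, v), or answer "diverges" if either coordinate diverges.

(-1, -4)

psi is separable, so gradient descent decouples: u follows -∂psi/∂u, v follows -∂psi/∂v.
∂psi/∂u = -3(u - 1)(u + 1); at u=-2 this is -9, so u increases.
∂psi/∂v = 4v(v + 2)(v + 4); at v=-3 this is 12, so v decreases.
u converges to its nearest critical value -1 (a local min of the u-part); v converges to -4. The iterate converges to (-1, -4).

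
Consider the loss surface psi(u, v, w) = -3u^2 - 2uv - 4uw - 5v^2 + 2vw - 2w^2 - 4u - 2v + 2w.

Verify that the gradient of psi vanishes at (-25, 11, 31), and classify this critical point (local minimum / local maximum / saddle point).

local maximum

∇psi = (-6u - 2v - 4w - 4, -2u - 10v + 2w - 2, -4u + 2v - 4w + 2); substituting (-25, 11, 31) gives ∇psi = (0, 0, 0), so (-25, 11, 31) is indeed a critical point.
The Hessian is constant: H = [[-6, -2, -4], [-2, -10, 2], [-4, 2, -4]].
Leading principal minors: Δ₁ = -6, Δ₂ = 56, Δ₃ = -8.
The minors alternate sign starting negative (−, +, −), so H is negative definite: a local maximum.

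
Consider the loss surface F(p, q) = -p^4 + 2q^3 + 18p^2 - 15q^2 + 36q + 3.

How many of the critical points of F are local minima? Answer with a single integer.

1

F separates as a function of p plus a function of q, so ∇F=0 decouples.
∂F/∂p = -4p(p - 3)(p + 3) = 0 at p ∈ {-3, 0, 3}; ∂F/∂q = 6(q - 3)(q - 2) = 0 at q ∈ {2, 3}.
The Hessian is diagonal: diag(F_pp, F_qq). Second derivatives: F_pp(-3)=-72, F_pp(0)=36, F_pp(3)=-72; F_qq(2)=-6, F_qq(3)=6.
Local minima occur where both diagonal entries positive: (0, 3). Count: 1.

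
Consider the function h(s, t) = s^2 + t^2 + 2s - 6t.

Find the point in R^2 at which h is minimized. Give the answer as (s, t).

(-1, 3)

h(s,t) separates as P(s) + Q(t), so its minimum is min P + min Q.
P'(s) = 2s + 2 vanishes at s ∈ {-1}; Q'(t) = 2(t - 3) vanishes at t ∈ {3}.
Local minima of P (where P''>0): P(-1)=-1. Local minima of Q: Q(3)=-9.
So the global minimum of h is P(-1) + Q(3) = -1 − 9 = -10, attained at (-1, 3).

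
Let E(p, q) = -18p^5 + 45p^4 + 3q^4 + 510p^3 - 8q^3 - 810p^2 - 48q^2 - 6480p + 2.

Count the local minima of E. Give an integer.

4

E separates as a function of p plus a function of q, so ∇E=0 decouples.
∂E/∂p = -90(p - 4)(p - 3)(p + 2)(p + 3) = 0 at p ∈ {-3, -2, 3, 4}; ∂E/∂q = 12q(q - 4)(q + 2) = 0 at q ∈ {-2, 0, 4}.
The Hessian is diagonal: diag(E_pp, E_qq). Second derivatives: E_pp(-3)=3780, E_pp(-2)=-2700, E_pp(3)=2700, E_pp(4)=-3780; E_qq(-2)=144, E_qq(0)=-96, E_qq(4)=288.
Local minima occur where both diagonal entries positive: (-3, -2), (-3, 4), (3, -2), (3, 4). Count: 4.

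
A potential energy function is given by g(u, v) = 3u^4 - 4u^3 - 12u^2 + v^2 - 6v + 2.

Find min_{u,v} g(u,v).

g(u,v) separates as P(u) + Q(v) + 2, so its minimum is min P + min Q + 2.
P'(u) = 12u(u - 2)(u + 1) vanishes at u ∈ {-1, 0, 2}; Q'(v) = 2v - 6 vanishes at v ∈ {3}.
Local minima of P (where P''>0): P(-1)=-5, P(2)=-32. Local minima of Q: Q(3)=-9.
So the global minimum of g is P(2) + Q(3) + 2 = -32 − 9 + 2 = -39, attained at (2, 3).

-39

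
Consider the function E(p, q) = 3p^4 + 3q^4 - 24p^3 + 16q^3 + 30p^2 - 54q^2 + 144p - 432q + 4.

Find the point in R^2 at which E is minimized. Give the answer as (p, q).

E(p,q) separates as A(p) + B(q) + 4, so its minimum is min A + min B + 4.
A'(p) = 12(p - 4)(p - 3)(p + 1) vanishes at p ∈ {-1, 3, 4}; B'(q) = 12(q - 3)(q + 3)(q + 4) vanishes at q ∈ {-4, -3, 3}.
Local minima of A (where A''>0): A(-1)=-87, A(4)=288. Local minima of B: B(-4)=608, B(3)=-1107.
So the global minimum of E is A(-1) + B(3) + 4 = -87 − 1107 + 4 = -1190, attained at (-1, 3).

(-1, 3)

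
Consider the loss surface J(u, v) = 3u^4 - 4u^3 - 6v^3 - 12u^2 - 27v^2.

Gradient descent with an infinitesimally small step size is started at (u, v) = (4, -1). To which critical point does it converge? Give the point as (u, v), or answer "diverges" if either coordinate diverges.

J is separable, so gradient descent decouples: u follows -∂J/∂u, v follows -∂J/∂v.
∂J/∂u = 12u(u - 2)(u + 1); at u=4 this is 480, so u decreases.
∂J/∂v = -18v(v + 3); at v=-1 this is 36, so v decreases.
u converges to its nearest critical value 2 (a local min of the u-part); v converges to -3. The iterate converges to (2, -3).

(2, -3)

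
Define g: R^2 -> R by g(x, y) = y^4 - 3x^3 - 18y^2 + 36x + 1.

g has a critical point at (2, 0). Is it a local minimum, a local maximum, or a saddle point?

The mixed partial ∂²g/∂x∂y is 0, so the Hessian at any point is diag(g_xx, g_yy) = diag(-18x, 12(y^2 - 3)).
At (2, 0): H = diag(-36, -36).
Both eigenvalues are negative, so H is negative definite: a local maximum.

local maximum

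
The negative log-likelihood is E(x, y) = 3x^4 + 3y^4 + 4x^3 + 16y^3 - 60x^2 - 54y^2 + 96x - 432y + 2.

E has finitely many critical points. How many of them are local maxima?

1

E separates as a function of x plus a function of y, so ∇E=0 decouples.
∂E/∂x = 12(x - 2)(x - 1)(x + 4) = 0 at x ∈ {-4, 1, 2}; ∂E/∂y = 12(y - 3)(y + 3)(y + 4) = 0 at y ∈ {-4, -3, 3}.
The Hessian is diagonal: diag(E_xx, E_yy). Second derivatives: E_xx(-4)=360, E_xx(1)=-60, E_xx(2)=72; E_yy(-4)=84, E_yy(-3)=-72, E_yy(3)=504.
Local maxima occur where both diagonal entries negative: (1, -3). Count: 1.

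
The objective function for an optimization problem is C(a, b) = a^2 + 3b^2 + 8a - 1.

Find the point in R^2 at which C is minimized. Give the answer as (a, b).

(-4, 0)

C(a,b) separates as P(a) + Q(b) − 1, so its minimum is min P + min Q − 1.
P'(a) = 2a + 8 vanishes at a ∈ {-4}; Q'(b) = 6b vanishes at b ∈ {0}.
Local minima of P (where P''>0): P(-4)=-16. Local minima of Q: Q(0)=0.
So the global minimum of C is P(-4) + Q(0) − 1 = -16 + 0 − 1 = -17, attained at (-4, 0).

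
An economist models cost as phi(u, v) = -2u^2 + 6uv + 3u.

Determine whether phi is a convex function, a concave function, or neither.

phi is quadratic, so its Hessian is the constant matrix H = [[-4, 6], [6, 0]].
det(H) = -36, tr(H) = -4.
det(H) < 0, so H is indefinite: neither convex nor concave.

neither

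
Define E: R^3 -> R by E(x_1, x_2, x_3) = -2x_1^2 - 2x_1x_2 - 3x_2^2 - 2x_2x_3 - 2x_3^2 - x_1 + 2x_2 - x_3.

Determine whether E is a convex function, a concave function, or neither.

E is quadratic, so its Hessian is the constant matrix H = [[-4, -2, 0], [-2, -6, -2], [0, -2, -4]].
Leading principal minors: -4, 20, -64.
Signs alternate −, +, − ⇒ H ≺ 0 ⇒ concave.

concave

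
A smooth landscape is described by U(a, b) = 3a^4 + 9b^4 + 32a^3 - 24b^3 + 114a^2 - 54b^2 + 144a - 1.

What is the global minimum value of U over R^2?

U(a,b) separates as P(a) + Q(b) − 1, so its minimum is min P + min Q − 1.
P'(a) = 12(a + 1)(a + 3)(a + 4) vanishes at a ∈ {-4, -3, -1}; Q'(b) = 36b(b - 3)(b + 1) vanishes at b ∈ {-1, 0, 3}.
Local minima of P (where P''>0): P(-4)=-32, P(-1)=-59. Local minima of Q: Q(-1)=-21, Q(3)=-405.
So the global minimum of U is P(-1) + Q(3) − 1 = -59 − 405 − 1 = -465, attained at (-1, 3).

-465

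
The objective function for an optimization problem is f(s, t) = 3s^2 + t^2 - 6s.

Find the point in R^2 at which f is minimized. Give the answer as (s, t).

f(s,t) separates as P(s) + Q(t), so its minimum is min P + min Q.
P'(s) = 6s - 6 vanishes at s ∈ {1}; Q'(t) = 2t vanishes at t ∈ {0}.
Local minima of P (where P''>0): P(1)=-3. Local minima of Q: Q(0)=0.
So the global minimum of f is P(1) + Q(0) = -3 + 0 = -3, attained at (1, 0).

(1, 0)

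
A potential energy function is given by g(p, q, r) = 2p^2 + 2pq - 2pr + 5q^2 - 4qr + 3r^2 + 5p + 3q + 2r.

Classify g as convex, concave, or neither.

g is quadratic, so its Hessian is the constant matrix H = [[4, 2, -2], [2, 10, -4], [-2, -4, 6]].
Leading principal minors: 4, 36, 144.
All positive ⇒ H ≻ 0 ⇒ convex.

convex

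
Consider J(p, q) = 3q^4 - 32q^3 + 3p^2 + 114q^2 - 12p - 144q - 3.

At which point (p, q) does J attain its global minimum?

(2, 1)

J(p,q) separates as A(p) + B(q) − 3, so its minimum is min A + min B − 3.
A'(p) = 6p - 12 vanishes at p ∈ {2}; B'(q) = 12(q - 4)(q - 3)(q - 1) vanishes at q ∈ {1, 3, 4}.
Local minima of A (where A''>0): A(2)=-12. Local minima of B: B(1)=-59, B(4)=-32.
So the global minimum of J is A(2) + B(1) − 3 = -12 − 59 − 3 = -74, attained at (2, 1).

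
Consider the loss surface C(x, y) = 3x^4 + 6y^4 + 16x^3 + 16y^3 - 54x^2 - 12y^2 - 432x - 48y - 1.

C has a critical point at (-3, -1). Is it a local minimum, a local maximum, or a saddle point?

The mixed partial ∂²C/∂x∂y is 0, so the Hessian at any point is diag(C_xx, C_yy) = diag(12(3x^2 + 8x - 9), 24(3y^2 + 4y - 1)).
At (-3, -1): H = diag(-72, -48).
Both eigenvalues are negative, so H is negative definite: a local maximum.

local maximum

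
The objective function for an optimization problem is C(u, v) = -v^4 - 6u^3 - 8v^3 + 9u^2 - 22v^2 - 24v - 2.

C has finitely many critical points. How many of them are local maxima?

2

C separates as a function of u plus a function of v, so ∇C=0 decouples.
∂C/∂u = -18u(u - 1) = 0 at u ∈ {0, 1}; ∂C/∂v = -4(v + 1)(v + 2)(v + 3) = 0 at v ∈ {-3, -2, -1}.
The Hessian is diagonal: diag(C_uu, C_vv). Second derivatives: C_uu(0)=18, C_uu(1)=-18; C_vv(-3)=-8, C_vv(-2)=4, C_vv(-1)=-8.
Local maxima occur where both diagonal entries negative: (1, -3), (1, -1). Count: 2.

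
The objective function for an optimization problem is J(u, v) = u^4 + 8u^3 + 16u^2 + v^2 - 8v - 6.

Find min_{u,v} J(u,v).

J(u,v) separates as P(u) + Q(v) − 6, so its minimum is min P + min Q − 6.
P'(u) = 4u(u + 2)(u + 4) vanishes at u ∈ {-4, -2, 0}; Q'(v) = 2v - 8 vanishes at v ∈ {4}.
Local minima of P (where P''>0): P(-4)=0, P(0)=0. Local minima of Q: Q(4)=-16.
So the global minimum of J is P(-4) + Q(4) − 6 = 0 − 16 − 6 = -22, attained at (-4, 4).

-22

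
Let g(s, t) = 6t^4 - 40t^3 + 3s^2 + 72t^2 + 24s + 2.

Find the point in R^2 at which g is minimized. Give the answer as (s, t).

(-4, 0)

g(s,t) separates as P(s) + Q(t) + 2, so its minimum is min P + min Q + 2.
P'(s) = 6s + 24 vanishes at s ∈ {-4}; Q'(t) = 24t(t - 3)(t - 2) vanishes at t ∈ {0, 2, 3}.
Local minima of P (where P''>0): P(-4)=-48. Local minima of Q: Q(0)=0, Q(3)=54.
So the global minimum of g is P(-4) + Q(0) + 2 = -48 + 0 + 2 = -46, attained at (-4, 0).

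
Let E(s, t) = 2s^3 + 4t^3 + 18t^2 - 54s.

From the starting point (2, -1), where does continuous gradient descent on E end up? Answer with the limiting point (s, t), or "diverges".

E is separable, so gradient descent decouples: s follows -∂E/∂s, t follows -∂E/∂t.
∂E/∂s = 6(s - 3)(s + 3); at s=2 this is -30, so s increases.
∂E/∂t = 12t(t + 3); at t=-1 this is -24, so t increases.
s converges to its nearest critical value 3 (a local min of the s-part); t converges to 0. The iterate converges to (3, 0).

(3, 0)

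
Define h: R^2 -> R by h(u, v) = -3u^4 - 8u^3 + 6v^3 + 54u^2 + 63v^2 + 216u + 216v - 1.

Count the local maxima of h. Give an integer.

h separates as a function of u plus a function of v, so ∇h=0 decouples.
∂h/∂u = -12(u - 3)(u + 2)(u + 3) = 0 at u ∈ {-3, -2, 3}; ∂h/∂v = 18(v + 3)(v + 4) = 0 at v ∈ {-4, -3}.
The Hessian is diagonal: diag(h_uu, h_vv). Second derivatives: h_uu(-3)=-72, h_uu(-2)=60, h_uu(3)=-360; h_vv(-4)=-18, h_vv(-3)=18.
Local maxima occur where both diagonal entries negative: (-3, -4), (3, -4). Count: 2.

2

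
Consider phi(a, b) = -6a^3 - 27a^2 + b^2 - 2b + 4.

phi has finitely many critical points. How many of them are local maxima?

0

phi separates as a function of a plus a function of b, so ∇phi=0 decouples.
∂phi/∂a = -18a(a + 3) = 0 at a ∈ {-3, 0}; ∂phi/∂b = 2(b - 1) = 0 at b ∈ {1}.
The Hessian is diagonal: diag(phi_aa, phi_bb). Second derivatives: phi_aa(-3)=54, phi_aa(0)=-54; phi_bb(1)=2.
Local maxima occur where both diagonal entries negative: none. Count: 0.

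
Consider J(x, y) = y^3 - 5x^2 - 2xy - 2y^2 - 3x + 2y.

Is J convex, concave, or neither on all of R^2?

The term y^3 is cubic, so the Hessian is not constant.
∂²J/∂y² = 6y - 4, which takes both signs as y varies (negative for sufficiently negative y). A diagonal entry of the Hessian changing sign means the Hessian is neither positive- nor negative-semidefinite on all of R^2.

neither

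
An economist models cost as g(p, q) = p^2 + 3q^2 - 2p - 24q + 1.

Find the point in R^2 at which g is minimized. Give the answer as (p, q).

g(p,q) separates as A(p) + B(q) + 1, so its minimum is min A + min B + 1.
A'(p) = 2p - 2 vanishes at p ∈ {1}; B'(q) = 6q - 24 vanishes at q ∈ {4}.
Local minima of A (where A''>0): A(1)=-1. Local minima of B: B(4)=-48.
So the global minimum of g is A(1) + B(4) + 1 = -1 − 48 + 1 = -48, attained at (1, 4).

(1, 4)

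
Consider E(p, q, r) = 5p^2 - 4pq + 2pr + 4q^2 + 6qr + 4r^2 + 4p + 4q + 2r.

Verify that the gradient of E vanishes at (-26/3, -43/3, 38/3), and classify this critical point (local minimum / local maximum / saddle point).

∇E = (10p - 4q + 2r + 4, -4p + 8q + 6r + 4, 2p + 6q + 8r + 2); substituting (-26/3, -43/3, 38/3) gives ∇E = (0, 0, 0), so (-26/3, -43/3, 38/3) is indeed a critical point.
The Hessian is constant: H = [[10, -4, 2], [-4, 8, 6], [2, 6, 8]].
Leading principal minors: Δ₁ = 10, Δ₂ = 64, Δ₃ = 24.
All leading minors are positive, so H is positive definite: a local minimum.

local minimum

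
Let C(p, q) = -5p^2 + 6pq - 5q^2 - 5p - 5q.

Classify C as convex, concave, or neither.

C is quadratic, so its Hessian is the constant matrix H = [[-10, 6], [6, -10]].
det(H) = 64, tr(H) = -20.
det(H) > 0 and tr(H) < 0, so H is negative definite everywhere: concave.

concave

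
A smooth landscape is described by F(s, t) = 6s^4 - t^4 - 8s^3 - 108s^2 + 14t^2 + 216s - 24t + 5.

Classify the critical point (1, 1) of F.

The mixed partial ∂²F/∂s∂t is 0, so the Hessian at any point is diag(F_ss, F_tt) = diag(24(3s^2 - 2s - 9), 4(-3t^2 + 7)).
At (1, 1): H = diag(-192, 16).
The eigenvalues have opposite signs, so H is indefinite: a saddle point.

saddle point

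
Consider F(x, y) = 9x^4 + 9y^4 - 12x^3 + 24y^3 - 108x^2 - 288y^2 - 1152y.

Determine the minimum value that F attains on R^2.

-5943

F(x,y) separates as P(x) + Q(y), so its minimum is min P + min Q.
P'(x) = 36x(x - 3)(x + 2) vanishes at x ∈ {-2, 0, 3}; Q'(y) = 36(y - 4)(y + 2)(y + 4) vanishes at y ∈ {-4, -2, 4}.
Local minima of P (where P''>0): P(-2)=-192, P(3)=-567. Local minima of Q: Q(-4)=768, Q(4)=-5376.
So the global minimum of F is P(3) + Q(4) = -567 − 5376 = -5943, attained at (3, 4).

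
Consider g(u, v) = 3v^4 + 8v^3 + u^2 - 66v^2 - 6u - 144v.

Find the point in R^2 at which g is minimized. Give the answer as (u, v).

g(u,v) separates as P(u) + Q(v), so its minimum is min P + min Q.
P'(u) = 2u - 6 vanishes at u ∈ {3}; Q'(v) = 12(v - 3)(v + 1)(v + 4) vanishes at v ∈ {-4, -1, 3}.
Local minima of P (where P''>0): P(3)=-9. Local minima of Q: Q(-4)=-224, Q(3)=-567.
So the global minimum of g is P(3) + Q(3) = -9 − 567 = -576, attained at (3, 3).

(3, 3)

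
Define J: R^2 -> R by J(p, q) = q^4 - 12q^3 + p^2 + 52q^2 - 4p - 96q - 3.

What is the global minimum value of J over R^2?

J(p,q) separates as A(p) + B(q) − 3, so its minimum is min A + min B − 3.
A'(p) = 2p - 4 vanishes at p ∈ {2}; B'(q) = 4(q - 4)(q - 3)(q - 2) vanishes at q ∈ {2, 3, 4}.
Local minima of A (where A''>0): A(2)=-4. Local minima of B: B(2)=-64, B(4)=-64.
So the global minimum of J is A(2) + B(2) − 3 = -4 − 64 − 3 = -71, attained at (2, 2).

-71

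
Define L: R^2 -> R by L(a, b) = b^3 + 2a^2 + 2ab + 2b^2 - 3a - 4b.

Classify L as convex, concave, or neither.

The term b^3 is cubic, so the Hessian is not constant.
∂²L/∂b² = 6b + 4, which takes both signs as b varies (negative for sufficiently negative b). A diagonal entry of the Hessian changing sign means the Hessian is neither positive- nor negative-semidefinite on all of R^2.

neither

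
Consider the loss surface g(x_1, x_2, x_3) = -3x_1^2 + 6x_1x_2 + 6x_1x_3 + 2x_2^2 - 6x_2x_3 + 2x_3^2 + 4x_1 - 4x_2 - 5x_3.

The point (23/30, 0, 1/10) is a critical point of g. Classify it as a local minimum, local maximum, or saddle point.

saddle point

The Hessian is constant: H = [[-6, 6, 6], [6, 4, -6], [6, -6, 4]].
Leading principal minors: Δ₁ = -6, Δ₂ = -60, Δ₃ = -600.
The minors fit neither the all-positive nor the alternating-sign pattern, so H is indefinite: a saddle point.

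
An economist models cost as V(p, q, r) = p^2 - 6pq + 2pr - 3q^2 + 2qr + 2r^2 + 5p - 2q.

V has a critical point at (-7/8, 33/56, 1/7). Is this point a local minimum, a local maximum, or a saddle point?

The Hessian is constant: H = [[2, -6, 2], [-6, -6, 2], [2, 2, 4]].
Leading principal minors: Δ₁ = 2, Δ₂ = -48, Δ₃ = -224.
The minors fit neither the all-positive nor the alternating-sign pattern, so H is indefinite: a saddle point.

saddle point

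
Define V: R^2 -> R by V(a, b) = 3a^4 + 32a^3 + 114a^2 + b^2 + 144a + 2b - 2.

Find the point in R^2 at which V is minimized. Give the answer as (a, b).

(-1, -1)

V(a,b) separates as P(a) + Q(b) − 2, so its minimum is min P + min Q − 2.
P'(a) = 12(a + 1)(a + 3)(a + 4) vanishes at a ∈ {-4, -3, -1}; Q'(b) = 2b + 2 vanishes at b ∈ {-1}.
Local minima of P (where P''>0): P(-4)=-32, P(-1)=-59. Local minima of Q: Q(-1)=-1.
So the global minimum of V is P(-1) + Q(-1) − 2 = -59 − 1 − 2 = -62, attained at (-1, -1).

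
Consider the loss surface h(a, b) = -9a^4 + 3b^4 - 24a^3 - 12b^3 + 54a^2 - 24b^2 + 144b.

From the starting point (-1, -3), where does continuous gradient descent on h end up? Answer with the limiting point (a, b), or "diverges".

(0, -2)

h is separable, so gradient descent decouples: a follows -∂h/∂a, b follows -∂h/∂b.
∂h/∂a = -36a(a - 1)(a + 3); at a=-1 this is -144, so a increases.
∂h/∂b = 12(b - 3)(b - 2)(b + 2); at b=-3 this is -360, so b increases.
a converges to its nearest critical value 0 (a local min of the a-part); b converges to -2. The iterate converges to (0, -2).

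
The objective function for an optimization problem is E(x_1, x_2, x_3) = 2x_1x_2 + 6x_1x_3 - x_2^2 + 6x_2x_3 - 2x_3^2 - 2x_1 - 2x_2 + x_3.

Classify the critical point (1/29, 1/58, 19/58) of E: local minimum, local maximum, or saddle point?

saddle point

The Hessian is constant: H = [[0, 2, 6], [2, -2, 6], [6, 6, -4]].
Leading principal minors: Δ₁ = 0, Δ₂ = -4, Δ₃ = 232.
The minors fit neither the all-positive nor the alternating-sign pattern, so H is indefinite: a saddle point.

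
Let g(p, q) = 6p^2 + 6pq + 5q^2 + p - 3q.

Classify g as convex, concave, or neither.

g is quadratic, so its Hessian is the constant matrix H = [[12, 6], [6, 10]].
det(H) = 84, tr(H) = 22.
det(H) > 0 and tr(H) > 0, so H is positive definite everywhere: convex.

convex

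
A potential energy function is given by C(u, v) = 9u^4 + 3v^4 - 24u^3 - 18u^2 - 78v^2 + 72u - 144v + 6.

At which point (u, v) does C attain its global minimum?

C(u,v) separates as P(u) + Q(v) + 6, so its minimum is min P + min Q + 6.
P'(u) = 36(u - 2)(u - 1)(u + 1) vanishes at u ∈ {-1, 1, 2}; Q'(v) = 12(v - 4)(v + 1)(v + 3) vanishes at v ∈ {-3, -1, 4}.
Local minima of P (where P''>0): P(-1)=-57, P(2)=24. Local minima of Q: Q(-3)=-27, Q(4)=-1056.
So the global minimum of C is P(-1) + Q(4) + 6 = -57 − 1056 + 6 = -1107, attained at (-1, 4).

(-1, 4)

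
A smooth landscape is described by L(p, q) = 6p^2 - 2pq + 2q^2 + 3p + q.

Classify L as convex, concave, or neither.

convex

L is quadratic, so its Hessian is the constant matrix H = [[12, -2], [-2, 4]].
det(H) = 44, tr(H) = 16.
det(H) > 0 and tr(H) > 0, so H is positive definite everywhere: convex.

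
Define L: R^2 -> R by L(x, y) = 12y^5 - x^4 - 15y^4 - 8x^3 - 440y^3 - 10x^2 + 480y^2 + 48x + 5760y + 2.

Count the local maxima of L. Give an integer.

L separates as a function of x plus a function of y, so ∇L=0 decouples.
∂L/∂x = -4(x - 1)(x + 3)(x + 4) = 0 at x ∈ {-4, -3, 1}; ∂L/∂y = 60(y - 4)(y - 3)(y + 2)(y + 4) = 0 at y ∈ {-4, -2, 3, 4}.
The Hessian is diagonal: diag(L_xx, L_yy). Second derivatives: L_xx(-4)=-20, L_xx(-3)=16, L_xx(1)=-80; L_yy(-4)=-6720, L_yy(-2)=3600, L_yy(3)=-2100, L_yy(4)=2880.
Local maxima occur where both diagonal entries negative: (-4, -4), (-4, 3), (1, -4), (1, 3). Count: 4.

4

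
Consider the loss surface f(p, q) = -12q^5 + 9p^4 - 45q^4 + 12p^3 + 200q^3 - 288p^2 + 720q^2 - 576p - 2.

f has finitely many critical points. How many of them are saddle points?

6

f separates as a function of p plus a function of q, so ∇f=0 decouples.
∂f/∂p = 36(p - 4)(p + 1)(p + 4) = 0 at p ∈ {-4, -1, 4}; ∂f/∂q = -60q(q - 3)(q + 2)(q + 4) = 0 at q ∈ {-4, -2, 0, 3}.
The Hessian is diagonal: diag(f_pp, f_qq). Second derivatives: f_pp(-4)=864, f_pp(-1)=-540, f_pp(4)=1440; f_qq(-4)=3360, f_qq(-2)=-1200, f_qq(0)=1440, f_qq(3)=-6300.
Saddle points occur where the two diagonal entries have opposite signs: (-4, -2), (-4, 3), (-1, -4), (-1, 0), (4, -2), (4, 3). Count: 6.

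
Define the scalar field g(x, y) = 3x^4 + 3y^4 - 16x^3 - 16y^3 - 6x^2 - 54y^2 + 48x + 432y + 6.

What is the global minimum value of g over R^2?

-1261

g(x,y) separates as P(x) + Q(y) + 6, so its minimum is min P + min Q + 6.
P'(x) = 12(x - 4)(x - 1)(x + 1) vanishes at x ∈ {-1, 1, 4}; Q'(y) = 12(y - 4)(y - 3)(y + 3) vanishes at y ∈ {-3, 3, 4}.
Local minima of P (where P''>0): P(-1)=-35, P(4)=-160. Local minima of Q: Q(-3)=-1107, Q(4)=608.
So the global minimum of g is P(4) + Q(-3) + 6 = -160 − 1107 + 6 = -1261, attained at (4, -3).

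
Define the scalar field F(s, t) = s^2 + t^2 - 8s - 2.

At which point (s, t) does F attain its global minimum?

F(s,t) separates as P(s) + Q(t) − 2, so its minimum is min P + min Q − 2.
P'(s) = 2s - 8 vanishes at s ∈ {4}; Q'(t) = 2t vanishes at t ∈ {0}.
Local minima of P (where P''>0): P(4)=-16. Local minima of Q: Q(0)=0.
So the global minimum of F is P(4) + Q(0) − 2 = -16 + 0 − 2 = -18, attained at (4, 0).

(4, 0)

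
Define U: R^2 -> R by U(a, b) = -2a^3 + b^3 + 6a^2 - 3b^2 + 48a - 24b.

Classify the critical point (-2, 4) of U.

The mixed partial ∂²U/∂a∂b is 0, so the Hessian at any point is diag(U_aa, U_bb) = diag(12(-a + 1), 6(b - 1)).
At (-2, 4): H = diag(36, 18).
Both eigenvalues are positive, so H is positive definite: a local minimum.

local minimum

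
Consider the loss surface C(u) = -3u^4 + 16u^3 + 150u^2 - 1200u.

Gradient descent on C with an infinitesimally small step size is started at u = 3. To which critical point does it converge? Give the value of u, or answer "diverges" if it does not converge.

4

C'(u) = -12(u - 5)(u - 4)(u + 5), so C'(3) = -192.
Gradient descent moves in the -C' direction, i.e. u is increasing.
The nearest critical point in that direction is u = 4, where C'' = 108 > 0 (a local minimum). The iterate converges there.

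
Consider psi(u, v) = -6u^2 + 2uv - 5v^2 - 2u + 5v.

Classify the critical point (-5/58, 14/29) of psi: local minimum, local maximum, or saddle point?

local maximum

The Hessian of psi is constant: H = [[-12, 2], [2, -10]].
det(H) = (-12)·(-10) − 2² = 116.
det(H) > 0 and tr(H) = -22 < 0, so H is negative definite and the point is a local maximum.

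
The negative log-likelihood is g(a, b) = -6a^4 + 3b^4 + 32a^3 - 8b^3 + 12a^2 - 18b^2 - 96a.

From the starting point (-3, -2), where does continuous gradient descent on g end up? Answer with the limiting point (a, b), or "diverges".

diverges

g is separable, so gradient descent decouples: a follows -∂g/∂a, b follows -∂g/∂b.
∂g/∂a = -24(a - 4)(a - 1)(a + 1); at a=-3 this is 1344, so a decreases.
∂g/∂b = 12b(b - 3)(b + 1); at b=-2 this is -120, so b increases.
The a-coordinate has no critical point in that direction and runs off to infinity.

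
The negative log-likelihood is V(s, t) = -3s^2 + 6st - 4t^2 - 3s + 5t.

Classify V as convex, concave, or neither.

concave

V is quadratic, so its Hessian is the constant matrix H = [[-6, 6], [6, -8]].
det(H) = 12, tr(H) = -14.
det(H) > 0 and tr(H) < 0, so H is negative definite everywhere: concave.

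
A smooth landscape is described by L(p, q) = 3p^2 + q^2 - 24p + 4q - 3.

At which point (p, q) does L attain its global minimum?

(4, -2)

L(p,q) separates as A(p) + B(q) − 3, so its minimum is min A + min B − 3.
A'(p) = 6p - 24 vanishes at p ∈ {4}; B'(q) = 2q + 4 vanishes at q ∈ {-2}.
Local minima of A (where A''>0): A(4)=-48. Local minima of B: B(-2)=-4.
So the global minimum of L is A(4) + B(-2) − 3 = -48 − 4 − 3 = -55, attained at (4, -2).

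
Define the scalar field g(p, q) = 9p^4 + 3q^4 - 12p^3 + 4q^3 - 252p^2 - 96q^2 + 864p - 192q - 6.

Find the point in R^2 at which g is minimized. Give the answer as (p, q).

g(p,q) separates as A(p) + B(q) − 6, so its minimum is min A + min B − 6.
A'(p) = 36(p - 3)(p - 2)(p + 4) vanishes at p ∈ {-4, 2, 3}; B'(q) = 12(q - 4)(q + 1)(q + 4) vanishes at q ∈ {-4, -1, 4}.
Local minima of A (where A''>0): A(-4)=-4416, A(3)=729. Local minima of B: B(-4)=-256, B(4)=-1280.
So the global minimum of g is A(-4) + B(4) − 6 = -4416 − 1280 − 6 = -5702, attained at (-4, 4).

(-4, 4)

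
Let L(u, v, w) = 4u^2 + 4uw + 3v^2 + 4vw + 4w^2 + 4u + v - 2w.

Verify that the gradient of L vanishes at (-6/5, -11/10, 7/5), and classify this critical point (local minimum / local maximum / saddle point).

local minimum

∇L = (8u + 4w + 4, 6v + 4w + 1, 4u + 4v + 8w - 2); substituting (-6/5, -11/10, 7/5) gives ∇L = (0, 0, 0), so (-6/5, -11/10, 7/5) is indeed a critical point.
The Hessian is constant: H = [[8, 0, 4], [0, 6, 4], [4, 4, 8]].
Leading principal minors: Δ₁ = 8, Δ₂ = 48, Δ₃ = 160.
All leading minors are positive, so H is positive definite: a local minimum.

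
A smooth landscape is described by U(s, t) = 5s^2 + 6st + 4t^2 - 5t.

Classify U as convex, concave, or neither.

U is quadratic, so its Hessian is the constant matrix H = [[10, 6], [6, 8]].
det(H) = 44, tr(H) = 18.
det(H) > 0 and tr(H) > 0, so H is positive definite everywhere: convex.

convex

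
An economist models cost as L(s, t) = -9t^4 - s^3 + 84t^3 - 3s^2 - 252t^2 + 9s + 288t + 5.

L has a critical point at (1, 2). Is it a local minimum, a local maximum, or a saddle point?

saddle point

The mixed partial ∂²L/∂s∂t is 0, so the Hessian at any point is diag(L_ss, L_tt) = diag(-6(s + 1), 36(-3t^2 + 14t - 14)).
At (1, 2): H = diag(-12, 72).
The eigenvalues have opposite signs, so H is indefinite: a saddle point.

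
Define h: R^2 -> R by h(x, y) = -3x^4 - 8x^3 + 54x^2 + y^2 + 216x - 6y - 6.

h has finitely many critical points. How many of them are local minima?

1

h separates as a function of x plus a function of y, so ∇h=0 decouples.
∂h/∂x = -12(x - 3)(x + 2)(x + 3) = 0 at x ∈ {-3, -2, 3}; ∂h/∂y = 2(y - 3) = 0 at y ∈ {3}.
The Hessian is diagonal: diag(h_xx, h_yy). Second derivatives: h_xx(-3)=-72, h_xx(-2)=60, h_xx(3)=-360; h_yy(3)=2.
Local minima occur where both diagonal entries positive: (-2, 3). Count: 1.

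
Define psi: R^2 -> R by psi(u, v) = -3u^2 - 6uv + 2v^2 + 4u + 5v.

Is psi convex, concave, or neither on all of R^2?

psi is quadratic, so its Hessian is the constant matrix H = [[-6, -6], [-6, 4]].
det(H) = -60, tr(H) = -2.
det(H) < 0, so H is indefinite: neither convex nor concave.

neither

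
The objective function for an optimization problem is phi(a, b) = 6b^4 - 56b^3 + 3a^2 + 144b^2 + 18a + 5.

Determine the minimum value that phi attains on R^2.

phi(a,b) separates as P(a) + Q(b) + 5, so its minimum is min P + min Q + 5.
P'(a) = 6a + 18 vanishes at a ∈ {-3}; Q'(b) = 24b(b - 4)(b - 3) vanishes at b ∈ {0, 3, 4}.
Local minima of P (where P''>0): P(-3)=-27. Local minima of Q: Q(0)=0, Q(4)=256.
So the global minimum of phi is P(-3) + Q(0) + 5 = -27 + 0 + 5 = -22, attained at (-3, 0).

-22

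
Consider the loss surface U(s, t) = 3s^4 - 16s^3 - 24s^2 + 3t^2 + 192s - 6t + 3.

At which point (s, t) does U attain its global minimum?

(-2, 1)

U(s,t) separates as P(s) + Q(t) + 3, so its minimum is min P + min Q + 3.
P'(s) = 12(s - 4)(s - 2)(s + 2) vanishes at s ∈ {-2, 2, 4}; Q'(t) = 6(t - 1) vanishes at t ∈ {1}.
Local minima of P (where P''>0): P(-2)=-304, P(4)=128. Local minima of Q: Q(1)=-3.
So the global minimum of U is P(-2) + Q(1) + 3 = -304 − 3 + 3 = -304, attained at (-2, 1).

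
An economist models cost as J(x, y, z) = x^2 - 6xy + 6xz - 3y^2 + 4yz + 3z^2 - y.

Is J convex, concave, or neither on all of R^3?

J is quadratic, so its Hessian is the constant matrix H = [[2, -6, 6], [-6, -6, 4], [6, 4, 6]].
Leading principal minors: 2, -48, -392.
Neither pattern holds ⇒ H is indefinite ⇒ neither convex nor concave.

neither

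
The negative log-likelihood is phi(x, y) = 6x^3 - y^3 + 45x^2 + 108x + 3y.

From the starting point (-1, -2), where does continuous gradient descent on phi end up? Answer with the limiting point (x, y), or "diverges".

phi is separable, so gradient descent decouples: x follows -∂phi/∂x, y follows -∂phi/∂y.
∂phi/∂x = 18(x + 2)(x + 3); at x=-1 this is 36, so x decreases.
∂phi/∂y = -3(y - 1)(y + 1); at y=-2 this is -9, so y increases.
x converges to its nearest critical value -2 (a local min of the x-part); y converges to -1. The iterate converges to (-2, -1).

(-2, -1)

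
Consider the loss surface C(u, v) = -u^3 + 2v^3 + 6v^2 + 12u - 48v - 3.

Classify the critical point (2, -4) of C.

The mixed partial ∂²C/∂u∂v is 0, so the Hessian at any point is diag(C_uu, C_vv) = diag(-6u, 12(v + 1)).
At (2, -4): H = diag(-12, -36).
Both eigenvalues are negative, so H is negative definite: a local maximum.

local maximum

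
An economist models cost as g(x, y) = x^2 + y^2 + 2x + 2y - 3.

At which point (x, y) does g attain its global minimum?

g(x,y) separates as P(x) + Q(y) − 3, so its minimum is min P + min Q − 3.
P'(x) = 2x + 2 vanishes at x ∈ {-1}; Q'(y) = 2y + 2 vanishes at y ∈ {-1}.
Local minima of P (where P''>0): P(-1)=-1. Local minima of Q: Q(-1)=-1.
So the global minimum of g is P(-1) + Q(-1) − 3 = -1 − 1 − 3 = -5, attained at (-1, -1).

(-1, -1)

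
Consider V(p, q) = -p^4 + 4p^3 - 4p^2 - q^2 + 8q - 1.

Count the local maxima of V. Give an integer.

V separates as a function of p plus a function of q, so ∇V=0 decouples.
∂V/∂p = -4p(p - 2)(p - 1) = 0 at p ∈ {0, 1, 2}; ∂V/∂q = -2(q - 4) = 0 at q ∈ {4}.
The Hessian is diagonal: diag(V_pp, V_qq). Second derivatives: V_pp(0)=-8, V_pp(1)=4, V_pp(2)=-8; V_qq(4)=-2.
Local maxima occur where both diagonal entries negative: (0, 4), (2, 4). Count: 2.

2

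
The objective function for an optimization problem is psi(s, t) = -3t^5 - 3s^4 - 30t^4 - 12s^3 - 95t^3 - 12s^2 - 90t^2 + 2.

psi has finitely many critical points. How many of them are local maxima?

psi separates as a function of s plus a function of t, so ∇psi=0 decouples.
∂psi/∂s = -12s(s + 1)(s + 2) = 0 at s ∈ {-2, -1, 0}; ∂psi/∂t = -15t(t + 1)(t + 3)(t + 4) = 0 at t ∈ {-4, -3, -1, 0}.
The Hessian is diagonal: diag(psi_ss, psi_tt). Second derivatives: psi_ss(-2)=-24, psi_ss(-1)=12, psi_ss(0)=-24; psi_tt(-4)=180, psi_tt(-3)=-90, psi_tt(-1)=90, psi_tt(0)=-180.
Local maxima occur where both diagonal entries negative: (-2, -3), (-2, 0), (0, -3), (0, 0). Count: 4.

4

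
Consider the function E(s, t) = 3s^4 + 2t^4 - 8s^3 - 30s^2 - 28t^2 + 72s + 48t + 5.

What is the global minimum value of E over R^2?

-381

E(s,t) separates as P(s) + Q(t) + 5, so its minimum is min P + min Q + 5.
P'(s) = 12(s - 3)(s - 1)(s + 2) vanishes at s ∈ {-2, 1, 3}; Q'(t) = 8(t - 2)(t - 1)(t + 3) vanishes at t ∈ {-3, 1, 2}.
Local minima of P (where P''>0): P(-2)=-152, P(3)=-27. Local minima of Q: Q(-3)=-234, Q(2)=16.
So the global minimum of E is P(-2) + Q(-3) + 5 = -152 − 234 + 5 = -381, attained at (-2, -3).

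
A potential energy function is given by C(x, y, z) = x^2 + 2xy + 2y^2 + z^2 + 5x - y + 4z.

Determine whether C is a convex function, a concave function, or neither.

convex

C is quadratic, so its Hessian is the constant matrix H = [[2, 2, 0], [2, 4, 0], [0, 0, 2]].
Leading principal minors: 2, 4, 8.
All positive ⇒ H ≻ 0 ⇒ convex.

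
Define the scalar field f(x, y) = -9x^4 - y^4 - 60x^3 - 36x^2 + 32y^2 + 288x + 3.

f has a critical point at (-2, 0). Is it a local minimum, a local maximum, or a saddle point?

local minimum

The mixed partial ∂²f/∂x∂y is 0, so the Hessian at any point is diag(f_xx, f_yy) = diag(-36(3x^2 + 10x + 2), 4(-3y^2 + 16)).
At (-2, 0): H = diag(216, 64).
Both eigenvalues are positive, so H is positive definite: a local minimum.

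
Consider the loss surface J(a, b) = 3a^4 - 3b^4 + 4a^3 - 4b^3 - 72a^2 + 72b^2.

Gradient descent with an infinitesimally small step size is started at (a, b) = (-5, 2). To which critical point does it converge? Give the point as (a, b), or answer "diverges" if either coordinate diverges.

(-4, 0)

J is separable, so gradient descent decouples: a follows -∂J/∂a, b follows -∂J/∂b.
∂J/∂a = 12a(a - 3)(a + 4); at a=-5 this is -480, so a increases.
∂J/∂b = -12b(b - 3)(b + 4); at b=2 this is 144, so b decreases.
a converges to its nearest critical value -4 (a local min of the a-part); b converges to 0. The iterate converges to (-4, 0).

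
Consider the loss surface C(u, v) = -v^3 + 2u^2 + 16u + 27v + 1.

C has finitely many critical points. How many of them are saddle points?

1

C separates as a function of u plus a function of v, so ∇C=0 decouples.
∂C/∂u = 4(u + 4) = 0 at u ∈ {-4}; ∂C/∂v = -3(v - 3)(v + 3) = 0 at v ∈ {-3, 3}.
The Hessian is diagonal: diag(C_uu, C_vv). Second derivatives: C_uu(-4)=4; C_vv(-3)=18, C_vv(3)=-18.
Saddle points occur where the two diagonal entries have opposite signs: (-4, 3). Count: 1.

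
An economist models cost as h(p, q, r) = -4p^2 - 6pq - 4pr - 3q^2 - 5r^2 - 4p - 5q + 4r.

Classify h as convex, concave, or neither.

h is quadratic, so its Hessian is the constant matrix H = [[-8, -6, -4], [-6, -6, 0], [-4, 0, -10]].
Leading principal minors: -8, 12, -24.
Signs alternate −, +, − ⇒ H ≺ 0 ⇒ concave.

concave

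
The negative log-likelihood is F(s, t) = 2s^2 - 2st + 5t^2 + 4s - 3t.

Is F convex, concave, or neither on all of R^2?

convex

F is quadratic, so its Hessian is the constant matrix H = [[4, -2], [-2, 10]].
det(H) = 36, tr(H) = 14.
det(H) > 0 and tr(H) > 0, so H is positive definite everywhere: convex.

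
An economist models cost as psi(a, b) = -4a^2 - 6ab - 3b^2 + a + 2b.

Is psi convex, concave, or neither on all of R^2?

psi is quadratic, so its Hessian is the constant matrix H = [[-8, -6], [-6, -6]].
det(H) = 12, tr(H) = -14.
det(H) > 0 and tr(H) < 0, so H is negative definite everywhere: concave.

concave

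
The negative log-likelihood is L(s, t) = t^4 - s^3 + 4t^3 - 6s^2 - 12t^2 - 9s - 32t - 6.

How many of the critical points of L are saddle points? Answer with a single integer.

L separates as a function of s plus a function of t, so ∇L=0 decouples.
∂L/∂s = -3(s + 1)(s + 3) = 0 at s ∈ {-3, -1}; ∂L/∂t = 4(t - 2)(t + 1)(t + 4) = 0 at t ∈ {-4, -1, 2}.
The Hessian is diagonal: diag(L_ss, L_tt). Second derivatives: L_ss(-3)=6, L_ss(-1)=-6; L_tt(-4)=72, L_tt(-1)=-36, L_tt(2)=72.
Saddle points occur where the two diagonal entries have opposite signs: (-3, -1), (-1, -4), (-1, 2). Count: 3.

3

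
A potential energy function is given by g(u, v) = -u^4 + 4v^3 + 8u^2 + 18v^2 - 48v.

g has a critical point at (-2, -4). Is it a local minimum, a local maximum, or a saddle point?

local maximum

The mixed partial ∂²g/∂u∂v is 0, so the Hessian at any point is diag(g_uu, g_vv) = diag(4(-3u^2 + 4), 12(2v + 3)).
At (-2, -4): H = diag(-32, -60).
Both eigenvalues are negative, so H is negative definite: a local maximum.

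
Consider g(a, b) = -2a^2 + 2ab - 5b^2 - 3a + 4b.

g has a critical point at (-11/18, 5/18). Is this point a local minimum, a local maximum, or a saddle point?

The Hessian of g is constant: H = [[-4, 2], [2, -10]].
det(H) = (-4)·(-10) − 2² = 36.
det(H) > 0 and tr(H) = -14 < 0, so H is negative definite and the point is a local maximum.

local maximum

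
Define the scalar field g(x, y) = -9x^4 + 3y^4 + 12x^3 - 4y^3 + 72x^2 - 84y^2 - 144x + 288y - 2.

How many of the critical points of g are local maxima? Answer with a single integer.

g separates as a function of x plus a function of y, so ∇g=0 decouples.
∂g/∂x = -36(x - 2)(x - 1)(x + 2) = 0 at x ∈ {-2, 1, 2}; ∂g/∂y = 12(y - 3)(y - 2)(y + 4) = 0 at y ∈ {-4, 2, 3}.
The Hessian is diagonal: diag(g_xx, g_yy). Second derivatives: g_xx(-2)=-432, g_xx(1)=108, g_xx(2)=-144; g_yy(-4)=504, g_yy(2)=-72, g_yy(3)=84.
Local maxima occur where both diagonal entries negative: (-2, 2), (2, 2). Count: 2.

2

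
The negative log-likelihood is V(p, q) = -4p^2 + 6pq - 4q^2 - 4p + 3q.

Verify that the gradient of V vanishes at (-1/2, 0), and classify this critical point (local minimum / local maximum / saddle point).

∇V = (-8p + 6q - 4, 6p - 8q + 3); substituting (-1/2, 0) gives ∇V = (0, 0), so (-1/2, 0) is indeed a critical point.
The Hessian of V is constant: H = [[-8, 6], [6, -8]].
det(H) = (-8)·(-8) − 6² = 28.
det(H) > 0 and tr(H) = -16 < 0, so H is negative definite and the point is a local maximum.

local maximum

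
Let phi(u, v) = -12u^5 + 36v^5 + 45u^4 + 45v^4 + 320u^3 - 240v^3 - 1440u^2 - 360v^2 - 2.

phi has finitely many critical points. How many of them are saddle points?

phi separates as a function of u plus a function of v, so ∇phi=0 decouples.
∂phi/∂u = -60u(u - 4)(u - 3)(u + 4) = 0 at u ∈ {-4, 0, 3, 4}; ∂phi/∂v = 180v(v - 2)(v + 1)(v + 2) = 0 at v ∈ {-2, -1, 0, 2}.
The Hessian is diagonal: diag(phi_uu, phi_vv). Second derivatives: phi_uu(-4)=13440, phi_uu(0)=-2880, phi_uu(3)=1260, phi_uu(4)=-1920; phi_vv(-2)=-1440, phi_vv(-1)=540, phi_vv(0)=-720, phi_vv(2)=4320.
Saddle points occur where the two diagonal entries have opposite signs: (-4, -2), (-4, 0), (0, -1), (0, 2), (3, -2), (3, 0), (4, -1), (4, 2). Count: 8.

8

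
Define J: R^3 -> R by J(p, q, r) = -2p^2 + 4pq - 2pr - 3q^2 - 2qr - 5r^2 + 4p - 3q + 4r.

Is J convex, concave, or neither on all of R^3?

J is quadratic, so its Hessian is the constant matrix H = [[-4, 4, -2], [4, -6, -2], [-2, -2, -10]].
Leading principal minors: -4, 8, -8.
Signs alternate −, +, − ⇒ H ≺ 0 ⇒ concave.

concave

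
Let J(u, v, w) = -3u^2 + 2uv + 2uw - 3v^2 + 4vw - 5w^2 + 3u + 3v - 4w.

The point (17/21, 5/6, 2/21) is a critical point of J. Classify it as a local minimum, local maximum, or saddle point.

The Hessian is constant: H = [[-6, 2, 2], [2, -6, 4], [2, 4, -10]].
Leading principal minors: Δ₁ = -6, Δ₂ = 32, Δ₃ = -168.
The minors alternate sign starting negative (−, +, −), so H is negative definite: a local maximum.

local maximum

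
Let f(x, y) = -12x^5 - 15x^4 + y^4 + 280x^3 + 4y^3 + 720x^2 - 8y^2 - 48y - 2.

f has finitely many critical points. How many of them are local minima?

f separates as a function of x plus a function of y, so ∇f=0 decouples.
∂f/∂x = -60x(x - 4)(x + 2)(x + 3) = 0 at x ∈ {-3, -2, 0, 4}; ∂f/∂y = 4(y - 2)(y + 2)(y + 3) = 0 at y ∈ {-3, -2, 2}.
The Hessian is diagonal: diag(f_xx, f_yy). Second derivatives: f_xx(-3)=1260, f_xx(-2)=-720, f_xx(0)=1440, f_xx(4)=-10080; f_yy(-3)=20, f_yy(-2)=-16, f_yy(2)=80.
Local minima occur where both diagonal entries positive: (-3, -3), (-3, 2), (0, -3), (0, 2). Count: 4.

4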